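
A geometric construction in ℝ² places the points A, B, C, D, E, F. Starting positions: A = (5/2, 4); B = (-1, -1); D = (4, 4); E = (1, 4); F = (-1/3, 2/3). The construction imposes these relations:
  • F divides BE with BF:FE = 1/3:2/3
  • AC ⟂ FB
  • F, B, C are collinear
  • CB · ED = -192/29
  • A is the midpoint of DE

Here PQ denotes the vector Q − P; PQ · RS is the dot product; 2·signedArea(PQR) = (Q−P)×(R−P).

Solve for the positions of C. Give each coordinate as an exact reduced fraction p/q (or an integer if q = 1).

1. C_x = 35/29  [F, B, C are collinear ∩ AC ⟂ FB]
2. C_y = 131/29  [F, B, C are collinear ∩ AC ⟂ FB]
   → C = (35/29, 131/29)

C = (35/29, 131/29)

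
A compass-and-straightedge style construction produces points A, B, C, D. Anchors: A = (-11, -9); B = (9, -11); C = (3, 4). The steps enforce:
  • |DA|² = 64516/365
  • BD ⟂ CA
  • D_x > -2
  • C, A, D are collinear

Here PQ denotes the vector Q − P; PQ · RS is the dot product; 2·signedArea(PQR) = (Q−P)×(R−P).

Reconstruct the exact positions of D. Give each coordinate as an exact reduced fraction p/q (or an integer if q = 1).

1. D_x = -459/365  [C, A, D are collinear ∩ BD ⟂ CA]
2. D_y = 17/365  [C, A, D are collinear ∩ BD ⟂ CA]
   → D = (-459/365, 17/365)

D = (-459/365, 17/365)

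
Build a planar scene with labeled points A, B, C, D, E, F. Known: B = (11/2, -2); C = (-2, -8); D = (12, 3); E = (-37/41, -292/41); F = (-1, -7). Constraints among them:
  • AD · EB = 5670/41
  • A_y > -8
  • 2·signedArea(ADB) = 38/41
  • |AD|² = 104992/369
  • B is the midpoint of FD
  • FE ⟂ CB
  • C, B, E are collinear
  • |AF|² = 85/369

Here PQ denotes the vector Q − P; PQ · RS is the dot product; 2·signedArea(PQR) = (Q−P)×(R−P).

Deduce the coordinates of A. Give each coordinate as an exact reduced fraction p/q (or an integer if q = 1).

A = (-160/123, -907/123)

1. A_x = -160/123  [2·signedArea(ADB) = 38/41 ∩ AD · EB = 5670/41]
2. A_y = -907/123  [2·signedArea(ADB) = 38/41 ∩ AD · EB = 5670/41]
   → A = (-160/123, -907/123)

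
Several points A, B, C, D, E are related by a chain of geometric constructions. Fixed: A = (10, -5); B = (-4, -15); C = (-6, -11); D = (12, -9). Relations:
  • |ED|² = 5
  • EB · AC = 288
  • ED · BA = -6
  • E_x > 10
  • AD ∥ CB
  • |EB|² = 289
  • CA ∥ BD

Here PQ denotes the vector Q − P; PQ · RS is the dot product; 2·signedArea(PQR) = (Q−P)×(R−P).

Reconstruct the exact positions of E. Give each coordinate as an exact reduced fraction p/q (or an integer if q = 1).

E = (11, -7)

1. E_x = 11  [ED · BA = -6 ∩ EB · AC = 288]
2. E_y = -7  [ED · BA = -6 ∩ EB · AC = 288]
   → E = (11, -7)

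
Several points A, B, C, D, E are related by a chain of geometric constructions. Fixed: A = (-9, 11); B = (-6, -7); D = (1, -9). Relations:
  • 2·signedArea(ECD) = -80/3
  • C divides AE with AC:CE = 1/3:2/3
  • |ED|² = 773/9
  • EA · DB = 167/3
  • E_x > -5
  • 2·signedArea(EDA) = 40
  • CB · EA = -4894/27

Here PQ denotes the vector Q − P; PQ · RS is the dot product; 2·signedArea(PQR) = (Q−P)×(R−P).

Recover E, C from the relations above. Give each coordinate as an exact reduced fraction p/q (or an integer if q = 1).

C = (-68/9, 61/9)
E = (-14/3, -5/3)

1. E_x = -14/3  [EA · DB = 167/3 ∩ 2·signedArea(EDA) = 40]
2. E_y = -5/3  [EA · DB = 167/3 ∩ 2·signedArea(EDA) = 40]
   → E = (-14/3, -5/3)
3. C_x = -68/9  [2·signedArea(ECD) = -80/3 ∩ C divides AE with AC:CE = 1/3:2/3]
4. C_y = 61/9  [2·signedArea(ECD) = -80/3 ∩ C divides AE with AC:CE = 1/3:2/3]
   → C = (-68/9, 61/9)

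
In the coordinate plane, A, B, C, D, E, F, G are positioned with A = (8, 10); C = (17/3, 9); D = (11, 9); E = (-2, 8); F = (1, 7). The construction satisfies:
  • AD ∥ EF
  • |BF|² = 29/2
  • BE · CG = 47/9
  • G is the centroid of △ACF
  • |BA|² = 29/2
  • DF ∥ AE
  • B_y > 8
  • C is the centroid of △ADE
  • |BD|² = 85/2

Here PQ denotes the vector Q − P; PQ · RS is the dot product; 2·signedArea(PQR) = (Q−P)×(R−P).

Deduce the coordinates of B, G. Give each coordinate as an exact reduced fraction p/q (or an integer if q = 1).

B = (9/2, 17/2)
G = (44/9, 26/3)

1. G_x = 44/9  [G is the centroid of △ACF]
2. G_y = 26/3  [G is the centroid of △ACF]
   → G = (44/9, 26/3)
3. B_x = 9/2  [line 7/9·x + 1/3·y + -19/3 = 0 ∩ |BA|² = 29/2]
4. B_y = 17/2  [line 7/9·x + 1/3·y + -19/3 = 0 ∩ |BA|² = 29/2]
   → B = (9/2, 17/2)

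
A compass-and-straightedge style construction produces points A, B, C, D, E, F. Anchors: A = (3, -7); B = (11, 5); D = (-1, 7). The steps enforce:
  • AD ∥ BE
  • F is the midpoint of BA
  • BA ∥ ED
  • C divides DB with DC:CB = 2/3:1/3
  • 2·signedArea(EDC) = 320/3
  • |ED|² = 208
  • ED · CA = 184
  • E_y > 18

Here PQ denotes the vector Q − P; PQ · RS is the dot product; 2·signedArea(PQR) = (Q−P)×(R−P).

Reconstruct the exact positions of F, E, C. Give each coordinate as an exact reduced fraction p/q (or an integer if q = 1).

1. F_x = 7  [F is the midpoint of BA]
2. F_y = -1  [F is the midpoint of BA]
   → F = (7, -1)
3. E_x = 7  [BA ∥ ED ∩ AD ∥ BE]
4. E_y = 19  [BA ∥ ED ∩ AD ∥ BE]
   → E = (7, 19)
5. C_x = 7  [C divides DB with DC:CB = 2/3:1/3]
6. C_y = 17/3  [C divides DB with DC:CB = 2/3:1/3]
   → C = (7, 17/3)

C = (7, 17/3)
E = (7, 19)
F = (7, -1)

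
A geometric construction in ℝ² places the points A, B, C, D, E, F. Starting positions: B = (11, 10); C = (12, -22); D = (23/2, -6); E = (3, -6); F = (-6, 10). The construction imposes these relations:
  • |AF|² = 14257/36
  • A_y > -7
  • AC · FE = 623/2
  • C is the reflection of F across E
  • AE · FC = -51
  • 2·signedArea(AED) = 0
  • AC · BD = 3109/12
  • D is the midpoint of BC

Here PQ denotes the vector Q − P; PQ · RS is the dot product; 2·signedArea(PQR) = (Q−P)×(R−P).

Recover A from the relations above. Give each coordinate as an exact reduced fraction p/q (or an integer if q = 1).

A = (35/6, -6)

1. A_x = 35/6  [2·signedArea(AED) = 0 ∩ AC · FE = 623/2]
2. A_y = -6  [2·signedArea(AED) = 0 ∩ AC · FE = 623/2]
   → A = (35/6, -6)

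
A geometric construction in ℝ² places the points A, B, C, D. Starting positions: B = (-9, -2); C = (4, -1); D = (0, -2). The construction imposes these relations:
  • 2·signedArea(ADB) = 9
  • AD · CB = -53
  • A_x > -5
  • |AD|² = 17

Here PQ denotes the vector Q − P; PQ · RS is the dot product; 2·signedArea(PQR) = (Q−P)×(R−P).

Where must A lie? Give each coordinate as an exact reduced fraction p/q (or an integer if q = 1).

1. A_x = -4  [2·signedArea(ADB) = 9 ∩ AD · CB = -53]
2. A_y = -3  [2·signedArea(ADB) = 9 ∩ AD · CB = -53]
   → A = (-4, -3)

A = (-4, -3)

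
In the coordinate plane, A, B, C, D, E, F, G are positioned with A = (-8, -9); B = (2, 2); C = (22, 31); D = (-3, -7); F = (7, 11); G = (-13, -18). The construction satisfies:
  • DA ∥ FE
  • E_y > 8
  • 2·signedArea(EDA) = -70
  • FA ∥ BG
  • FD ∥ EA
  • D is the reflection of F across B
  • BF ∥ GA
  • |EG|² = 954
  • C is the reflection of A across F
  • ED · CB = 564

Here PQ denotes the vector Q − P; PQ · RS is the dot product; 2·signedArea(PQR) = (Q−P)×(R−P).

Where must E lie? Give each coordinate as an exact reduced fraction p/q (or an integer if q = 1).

1. E_x = 2  [FD ∥ EA ∩ DA ∥ FE]
2. E_y = 9  [FD ∥ EA ∩ DA ∥ FE]
   → E = (2, 9)

E = (2, 9)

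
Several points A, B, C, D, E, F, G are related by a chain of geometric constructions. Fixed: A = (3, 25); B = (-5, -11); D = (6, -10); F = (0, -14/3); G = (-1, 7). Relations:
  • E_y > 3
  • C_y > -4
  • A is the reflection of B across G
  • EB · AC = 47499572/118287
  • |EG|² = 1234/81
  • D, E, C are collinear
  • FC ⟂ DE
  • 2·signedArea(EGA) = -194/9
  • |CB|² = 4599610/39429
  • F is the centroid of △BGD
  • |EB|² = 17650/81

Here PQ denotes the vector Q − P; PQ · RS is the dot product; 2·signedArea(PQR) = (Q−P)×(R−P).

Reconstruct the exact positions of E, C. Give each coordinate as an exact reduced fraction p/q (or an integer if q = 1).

C = (11446/4381, -43874/13143)
E = (-2/3, 28/9)

1. E_x = -2/3  [line -18·x + 4·y + -220/9 = 0 ∩ |EB|² = 17650/81]
2. E_y = 28/9  [line -18·x + 4·y + -220/9 = 0 ∩ |EB|² = 17650/81]
   → E = (-2/3, 28/9)
3. C_x = 11446/4381  [EB · AC = 47499572/118287 ∩ D, E, C are collinear]
4. C_y = -43874/13143  [EB · AC = 47499572/118287 ∩ D, E, C are collinear]
   → C = (11446/4381, -43874/13143)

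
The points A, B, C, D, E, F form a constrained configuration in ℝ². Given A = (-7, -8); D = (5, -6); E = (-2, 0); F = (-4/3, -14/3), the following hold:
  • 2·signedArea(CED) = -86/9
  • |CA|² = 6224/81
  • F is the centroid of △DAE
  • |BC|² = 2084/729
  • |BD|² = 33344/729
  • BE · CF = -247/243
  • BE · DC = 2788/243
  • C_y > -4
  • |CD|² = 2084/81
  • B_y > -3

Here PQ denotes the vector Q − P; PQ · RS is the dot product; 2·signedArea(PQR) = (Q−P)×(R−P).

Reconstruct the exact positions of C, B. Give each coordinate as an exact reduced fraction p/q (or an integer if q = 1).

1. C_x = 5/9  [line 6·x + 7·y + 194/9 = 0 ∩ |CD|² = 2084/81]
2. C_y = -32/9  [line 6·x + 7·y + 194/9 = 0 ∩ |CD|² = 2084/81]
   → C = (5/9, -32/9)
3. B_x = -25/27  [BE · DC = 2788/243 ∩ BE · CF = -247/243]
4. B_y = -74/27  [BE · DC = 2788/243 ∩ BE · CF = -247/243]
   → B = (-25/27, -74/27)

B = (-25/27, -74/27)
C = (5/9, -32/9)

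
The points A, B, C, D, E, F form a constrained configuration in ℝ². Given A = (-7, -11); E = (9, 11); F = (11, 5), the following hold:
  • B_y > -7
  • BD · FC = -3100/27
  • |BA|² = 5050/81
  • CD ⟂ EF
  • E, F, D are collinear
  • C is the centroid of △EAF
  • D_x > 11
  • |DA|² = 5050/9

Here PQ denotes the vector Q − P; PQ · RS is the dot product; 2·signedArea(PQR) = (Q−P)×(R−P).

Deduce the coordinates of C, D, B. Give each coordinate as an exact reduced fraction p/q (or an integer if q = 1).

1. C_x = 13/3  [C is the centroid of △EAF]
2. C_y = 5/3  [C is the centroid of △EAF]
   → C = (13/3, 5/3)
3. D_x = 34/3  [E, F, D are collinear ∩ CD ⟂ EF]
4. D_y = 4  [E, F, D are collinear ∩ CD ⟂ EF]
   → D = (34/3, 4)
5. B_x = -8/9  [line 20/3·x + 10/3·y + 700/27 = 0 ∩ |BA|² = 5050/81]
6. B_y = -6  [line 20/3·x + 10/3·y + 700/27 = 0 ∩ |BA|² = 5050/81]
   → B = (-8/9, -6)

B = (-8/9, -6)
C = (13/3, 5/3)
D = (34/3, 4)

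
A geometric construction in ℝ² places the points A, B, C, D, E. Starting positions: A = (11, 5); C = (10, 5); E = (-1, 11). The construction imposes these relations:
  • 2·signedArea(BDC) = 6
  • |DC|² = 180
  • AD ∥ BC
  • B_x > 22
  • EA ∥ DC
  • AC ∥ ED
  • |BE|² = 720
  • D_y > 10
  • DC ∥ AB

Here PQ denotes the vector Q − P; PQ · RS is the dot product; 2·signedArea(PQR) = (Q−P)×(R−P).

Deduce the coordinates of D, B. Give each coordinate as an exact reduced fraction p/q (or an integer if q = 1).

1. D_x = -2  [EA ∥ DC ∩ AC ∥ ED]
2. D_y = 11  [EA ∥ DC ∩ AC ∥ ED]
   → D = (-2, 11)
3. B_x = 23  [AD ∥ BC ∩ DC ∥ AB]
4. B_y = -1  [AD ∥ BC ∩ DC ∥ AB]
   → B = (23, -1)

B = (23, -1)
D = (-2, 11)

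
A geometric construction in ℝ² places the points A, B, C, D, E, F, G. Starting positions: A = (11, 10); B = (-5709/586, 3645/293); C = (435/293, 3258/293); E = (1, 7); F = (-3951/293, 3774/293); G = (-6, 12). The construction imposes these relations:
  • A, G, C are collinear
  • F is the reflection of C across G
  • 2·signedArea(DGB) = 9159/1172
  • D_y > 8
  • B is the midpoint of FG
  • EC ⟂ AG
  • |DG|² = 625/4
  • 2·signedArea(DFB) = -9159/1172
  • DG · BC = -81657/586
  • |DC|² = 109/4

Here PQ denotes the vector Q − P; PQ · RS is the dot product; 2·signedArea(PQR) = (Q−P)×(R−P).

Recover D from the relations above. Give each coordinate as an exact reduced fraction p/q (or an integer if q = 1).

D = (6, 17/2)

1. D_x = 6  [2·signedArea(DGB) = 9159/1172 ∩ DG · BC = -81657/586]
2. D_y = 17/2  [2·signedArea(DGB) = 9159/1172 ∩ DG · BC = -81657/586]
   → D = (6, 17/2)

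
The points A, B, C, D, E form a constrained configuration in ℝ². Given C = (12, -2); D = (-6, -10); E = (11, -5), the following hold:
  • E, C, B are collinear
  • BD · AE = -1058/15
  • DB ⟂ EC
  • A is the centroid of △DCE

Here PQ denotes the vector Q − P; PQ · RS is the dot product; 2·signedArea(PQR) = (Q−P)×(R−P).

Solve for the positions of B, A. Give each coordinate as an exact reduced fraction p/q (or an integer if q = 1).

1. B_x = 39/5  [E, C, B are collinear ∩ DB ⟂ EC]
2. B_y = -73/5  [E, C, B are collinear ∩ DB ⟂ EC]
   → B = (39/5, -73/5)
3. A_x = 17/3  [A is the centroid of △DCE]
4. A_y = -17/3  [A is the centroid of △DCE]
   → A = (17/3, -17/3)

A = (17/3, -17/3)
B = (39/5, -73/5)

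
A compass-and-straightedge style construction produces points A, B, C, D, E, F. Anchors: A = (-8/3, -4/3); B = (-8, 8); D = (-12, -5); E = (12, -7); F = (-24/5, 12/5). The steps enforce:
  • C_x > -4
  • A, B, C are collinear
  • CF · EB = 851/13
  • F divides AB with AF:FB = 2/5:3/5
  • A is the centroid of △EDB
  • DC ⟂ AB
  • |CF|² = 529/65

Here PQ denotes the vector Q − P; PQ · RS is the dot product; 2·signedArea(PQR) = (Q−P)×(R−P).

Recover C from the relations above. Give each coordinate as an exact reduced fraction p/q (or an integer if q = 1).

1. C_x = -44/13  [A, B, C are collinear ∩ DC ⟂ AB]
2. C_y = -1/13  [A, B, C are collinear ∩ DC ⟂ AB]
   → C = (-44/13, -1/13)

C = (-44/13, -1/13)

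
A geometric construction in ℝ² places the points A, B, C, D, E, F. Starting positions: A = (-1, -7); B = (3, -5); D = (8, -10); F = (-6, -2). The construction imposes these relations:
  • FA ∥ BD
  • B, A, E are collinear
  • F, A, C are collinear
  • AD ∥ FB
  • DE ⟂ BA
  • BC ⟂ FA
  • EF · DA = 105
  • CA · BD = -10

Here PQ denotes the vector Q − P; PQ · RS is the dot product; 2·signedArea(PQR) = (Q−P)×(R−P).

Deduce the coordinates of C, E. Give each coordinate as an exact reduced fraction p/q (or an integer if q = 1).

C = (0, -8)
E = (5, -4)

1. C_x = 0  [F, A, C are collinear ∩ BC ⟂ FA]
2. C_y = -8  [F, A, C are collinear ∩ BC ⟂ FA]
   → C = (0, -8)
3. E_x = 5  [B, A, E are collinear ∩ DE ⟂ BA]
4. E_y = -4  [B, A, E are collinear ∩ DE ⟂ BA]
   → E = (5, -4)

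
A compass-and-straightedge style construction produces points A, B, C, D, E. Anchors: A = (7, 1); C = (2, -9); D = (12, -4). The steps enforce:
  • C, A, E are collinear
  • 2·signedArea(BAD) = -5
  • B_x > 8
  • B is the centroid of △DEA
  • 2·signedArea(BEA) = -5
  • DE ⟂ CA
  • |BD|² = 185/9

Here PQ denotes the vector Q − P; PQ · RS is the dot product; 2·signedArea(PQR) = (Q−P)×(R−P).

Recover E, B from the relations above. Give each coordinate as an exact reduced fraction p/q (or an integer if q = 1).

B = (25/3, -4/3)
E = (6, -1)

1. E_x = 6  [C, A, E are collinear ∩ DE ⟂ CA]
2. E_y = -1  [C, A, E are collinear ∩ DE ⟂ CA]
   → E = (6, -1)
3. B_x = 25/3  [B is the centroid of △DEA]
4. B_y = -4/3  [B is the centroid of △DEA]
   → B = (25/3, -4/3)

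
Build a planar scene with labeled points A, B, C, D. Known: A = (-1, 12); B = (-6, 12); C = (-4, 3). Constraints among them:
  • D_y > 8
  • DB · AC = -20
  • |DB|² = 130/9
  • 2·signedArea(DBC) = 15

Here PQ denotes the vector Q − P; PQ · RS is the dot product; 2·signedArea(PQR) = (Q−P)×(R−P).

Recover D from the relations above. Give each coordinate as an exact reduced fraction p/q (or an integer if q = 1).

D = (-11/3, 9)

1. D_x = -11/3  [DB · AC = -20 ∩ 2·signedArea(DBC) = 15]
2. D_y = 9  [DB · AC = -20 ∩ 2·signedArea(DBC) = 15]
   → D = (-11/3, 9)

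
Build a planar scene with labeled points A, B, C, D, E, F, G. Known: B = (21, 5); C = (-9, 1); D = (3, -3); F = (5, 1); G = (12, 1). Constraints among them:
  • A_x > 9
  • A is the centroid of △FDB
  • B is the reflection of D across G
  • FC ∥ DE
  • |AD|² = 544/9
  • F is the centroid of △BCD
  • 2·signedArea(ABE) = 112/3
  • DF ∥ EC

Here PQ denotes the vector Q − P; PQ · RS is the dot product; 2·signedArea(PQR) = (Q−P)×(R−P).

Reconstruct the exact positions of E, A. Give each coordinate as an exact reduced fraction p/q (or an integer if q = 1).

A = (29/3, 1)
E = (-11, -3)

1. E_x = -11  [DF ∥ EC ∩ FC ∥ DE]
2. E_y = -3  [DF ∥ EC ∩ FC ∥ DE]
   → E = (-11, -3)
3. A_x = 29/3  [A is the centroid of △FDB]
4. A_y = 1  [A is the centroid of △FDB]
   → A = (29/3, 1)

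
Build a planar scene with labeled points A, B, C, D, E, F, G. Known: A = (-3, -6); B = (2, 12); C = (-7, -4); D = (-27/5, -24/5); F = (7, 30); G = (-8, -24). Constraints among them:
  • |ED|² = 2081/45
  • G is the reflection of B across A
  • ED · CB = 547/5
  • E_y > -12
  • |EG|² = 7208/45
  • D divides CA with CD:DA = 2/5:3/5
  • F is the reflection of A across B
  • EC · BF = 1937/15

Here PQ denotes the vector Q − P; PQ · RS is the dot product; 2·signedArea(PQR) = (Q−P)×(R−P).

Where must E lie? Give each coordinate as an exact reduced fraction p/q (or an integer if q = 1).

1. E_x = -82/15  [ED · CB = 547/5 ∩ EC · BF = 1937/15]
2. E_y = -58/5  [ED · CB = 547/5 ∩ EC · BF = 1937/15]
   → E = (-82/15, -58/5)

E = (-82/15, -58/5)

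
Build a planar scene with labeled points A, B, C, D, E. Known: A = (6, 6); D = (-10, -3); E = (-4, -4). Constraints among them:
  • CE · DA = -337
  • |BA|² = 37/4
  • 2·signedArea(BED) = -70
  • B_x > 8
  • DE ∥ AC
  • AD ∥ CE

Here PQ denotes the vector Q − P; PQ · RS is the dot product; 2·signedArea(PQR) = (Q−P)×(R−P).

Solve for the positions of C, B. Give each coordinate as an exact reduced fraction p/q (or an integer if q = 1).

B = (9, 11/2)
C = (12, 5)

1. C_x = 12  [AD ∥ CE ∩ DE ∥ AC]
2. C_y = 5  [AD ∥ CE ∩ DE ∥ AC]
   → C = (12, 5)
3. B_x = 9  [line -1·x + -6·y + 42 = 0 ∩ |BA|² = 37/4]
4. B_y = 11/2  [line -1·x + -6·y + 42 = 0 ∩ |BA|² = 37/4]
   → B = (9, 11/2)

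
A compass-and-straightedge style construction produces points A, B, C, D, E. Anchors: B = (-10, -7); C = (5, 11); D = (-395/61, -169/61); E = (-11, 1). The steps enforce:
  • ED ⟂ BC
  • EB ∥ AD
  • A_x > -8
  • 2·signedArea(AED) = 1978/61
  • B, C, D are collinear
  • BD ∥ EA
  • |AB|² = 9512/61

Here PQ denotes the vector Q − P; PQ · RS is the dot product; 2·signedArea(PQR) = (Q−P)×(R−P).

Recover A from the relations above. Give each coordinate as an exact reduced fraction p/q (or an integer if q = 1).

A = (-456/61, 319/61)

1. A_x = -456/61  [EB ∥ AD ∩ BD ∥ EA]
2. A_y = 319/61  [EB ∥ AD ∩ BD ∥ EA]
   → A = (-456/61, 319/61)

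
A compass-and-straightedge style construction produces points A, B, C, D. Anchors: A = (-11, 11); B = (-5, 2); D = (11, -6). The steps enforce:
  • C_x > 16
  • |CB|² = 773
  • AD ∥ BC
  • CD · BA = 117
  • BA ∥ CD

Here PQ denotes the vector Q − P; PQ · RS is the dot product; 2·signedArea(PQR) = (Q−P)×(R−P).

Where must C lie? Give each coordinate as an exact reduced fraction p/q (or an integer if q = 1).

C = (17, -15)

1. C_x = 17  [BA ∥ CD ∩ AD ∥ BC]
2. C_y = -15  [BA ∥ CD ∩ AD ∥ BC]
   → C = (17, -15)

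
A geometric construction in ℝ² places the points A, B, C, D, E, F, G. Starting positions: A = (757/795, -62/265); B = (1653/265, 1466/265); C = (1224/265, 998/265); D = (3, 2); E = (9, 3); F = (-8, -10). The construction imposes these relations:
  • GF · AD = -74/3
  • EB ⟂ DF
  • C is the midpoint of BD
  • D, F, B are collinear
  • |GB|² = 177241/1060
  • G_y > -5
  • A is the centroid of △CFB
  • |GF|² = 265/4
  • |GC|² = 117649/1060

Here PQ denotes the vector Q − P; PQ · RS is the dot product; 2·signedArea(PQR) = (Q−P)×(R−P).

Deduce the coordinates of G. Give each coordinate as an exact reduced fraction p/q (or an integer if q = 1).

G = (-5/2, -4)

1. G_x = -5/2  [line -1628/795·x + -592/265·y + -11174/795 = 0 ∩ |GB|² = 177241/1060]
2. G_y = -4  [line -1628/795·x + -592/265·y + -11174/795 = 0 ∩ |GB|² = 177241/1060]
   → G = (-5/2, -4)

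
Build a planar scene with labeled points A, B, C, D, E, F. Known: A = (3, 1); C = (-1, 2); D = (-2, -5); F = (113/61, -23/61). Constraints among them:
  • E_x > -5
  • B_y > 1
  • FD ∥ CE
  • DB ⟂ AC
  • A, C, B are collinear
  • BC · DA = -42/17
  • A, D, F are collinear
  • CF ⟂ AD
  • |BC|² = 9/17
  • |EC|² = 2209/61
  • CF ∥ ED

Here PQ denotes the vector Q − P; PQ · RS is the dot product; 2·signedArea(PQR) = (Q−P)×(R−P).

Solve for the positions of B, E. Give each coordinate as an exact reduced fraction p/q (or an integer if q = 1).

1. B_x = -5/17  [A, C, B are collinear ∩ DB ⟂ AC]
2. B_y = 31/17  [A, C, B are collinear ∩ DB ⟂ AC]
   → B = (-5/17, 31/17)
3. E_x = -296/61  [CF ∥ ED ∩ FD ∥ CE]
4. E_y = -160/61  [CF ∥ ED ∩ FD ∥ CE]
   → E = (-296/61, -160/61)

B = (-5/17, 31/17)
E = (-296/61, -160/61)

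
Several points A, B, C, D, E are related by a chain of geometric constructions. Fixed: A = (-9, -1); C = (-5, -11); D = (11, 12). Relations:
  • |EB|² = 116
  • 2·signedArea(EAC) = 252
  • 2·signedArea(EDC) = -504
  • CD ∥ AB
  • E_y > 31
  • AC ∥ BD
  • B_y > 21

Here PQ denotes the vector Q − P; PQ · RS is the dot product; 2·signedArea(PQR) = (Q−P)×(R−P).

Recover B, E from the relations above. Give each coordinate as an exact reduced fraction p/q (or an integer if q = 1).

1. B_x = 7  [AC ∥ BD ∩ CD ∥ AB]
2. B_y = 22  [AC ∥ BD ∩ CD ∥ AB]
   → B = (7, 22)
3. E_x = 3  [2·signedArea(EDC) = -504 ∩ 2·signedArea(EAC) = 252]
4. E_y = 32  [2·signedArea(EDC) = -504 ∩ 2·signedArea(EAC) = 252]
   → E = (3, 32)

B = (7, 22)
E = (3, 32)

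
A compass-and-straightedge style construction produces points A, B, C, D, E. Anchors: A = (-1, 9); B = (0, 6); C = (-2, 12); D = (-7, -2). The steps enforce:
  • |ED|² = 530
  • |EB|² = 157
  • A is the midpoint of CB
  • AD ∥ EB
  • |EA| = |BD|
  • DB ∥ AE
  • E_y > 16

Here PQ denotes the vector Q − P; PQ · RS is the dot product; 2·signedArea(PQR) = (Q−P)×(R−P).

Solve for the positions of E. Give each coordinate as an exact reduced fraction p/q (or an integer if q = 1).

E = (6, 17)

1. E_x = 6  [AD ∥ EB ∩ DB ∥ AE]
2. E_y = 17  [AD ∥ EB ∩ DB ∥ AE]
   → E = (6, 17)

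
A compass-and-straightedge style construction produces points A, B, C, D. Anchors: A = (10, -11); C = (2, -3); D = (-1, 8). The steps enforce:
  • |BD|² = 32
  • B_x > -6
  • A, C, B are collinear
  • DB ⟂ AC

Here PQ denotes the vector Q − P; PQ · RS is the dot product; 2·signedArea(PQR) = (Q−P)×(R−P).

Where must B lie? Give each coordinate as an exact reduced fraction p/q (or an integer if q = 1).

1. B_x = -5  [A, C, B are collinear ∩ DB ⟂ AC]
2. B_y = 4  [A, C, B are collinear ∩ DB ⟂ AC]
   → B = (-5, 4)

B = (-5, 4)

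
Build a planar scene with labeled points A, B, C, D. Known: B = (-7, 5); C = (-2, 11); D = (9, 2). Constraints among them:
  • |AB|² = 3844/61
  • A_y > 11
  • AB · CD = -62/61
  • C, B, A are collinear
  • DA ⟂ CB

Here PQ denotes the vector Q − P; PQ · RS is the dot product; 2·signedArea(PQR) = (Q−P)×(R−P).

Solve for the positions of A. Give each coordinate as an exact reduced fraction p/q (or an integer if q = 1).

A = (-117/61, 677/61)

1. A_x = -117/61  [C, B, A are collinear ∩ DA ⟂ CB]
2. A_y = 677/61  [C, B, A are collinear ∩ DA ⟂ CB]
   → A = (-117/61, 677/61)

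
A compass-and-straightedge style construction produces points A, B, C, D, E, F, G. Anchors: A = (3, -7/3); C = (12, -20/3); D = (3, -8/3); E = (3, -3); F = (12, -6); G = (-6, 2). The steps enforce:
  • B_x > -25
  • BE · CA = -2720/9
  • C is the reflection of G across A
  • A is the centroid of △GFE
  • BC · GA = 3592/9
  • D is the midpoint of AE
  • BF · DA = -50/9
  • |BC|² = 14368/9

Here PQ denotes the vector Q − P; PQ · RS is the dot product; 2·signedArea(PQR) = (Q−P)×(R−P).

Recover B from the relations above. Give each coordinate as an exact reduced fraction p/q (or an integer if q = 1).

B = (-24, 32/3)

1. B_x = -24  [BE · CA = -2720/9 ∩ BF · DA = -50/9]
2. B_y = 32/3  [BE · CA = -2720/9 ∩ BF · DA = -50/9]
   → B = (-24, 32/3)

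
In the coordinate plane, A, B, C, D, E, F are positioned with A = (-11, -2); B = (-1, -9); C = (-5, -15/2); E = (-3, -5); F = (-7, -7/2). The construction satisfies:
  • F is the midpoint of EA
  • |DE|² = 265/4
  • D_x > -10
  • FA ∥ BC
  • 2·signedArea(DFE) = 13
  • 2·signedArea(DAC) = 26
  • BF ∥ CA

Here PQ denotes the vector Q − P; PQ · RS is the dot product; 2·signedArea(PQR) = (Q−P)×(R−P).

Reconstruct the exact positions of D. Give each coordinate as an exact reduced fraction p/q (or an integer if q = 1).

1. D_x = -9  [2·signedArea(DFE) = 13 ∩ 2·signedArea(DAC) = 26]
2. D_y = 1/2  [2·signedArea(DFE) = 13 ∩ 2·signedArea(DAC) = 26]
   → D = (-9, 1/2)

D = (-9, 1/2)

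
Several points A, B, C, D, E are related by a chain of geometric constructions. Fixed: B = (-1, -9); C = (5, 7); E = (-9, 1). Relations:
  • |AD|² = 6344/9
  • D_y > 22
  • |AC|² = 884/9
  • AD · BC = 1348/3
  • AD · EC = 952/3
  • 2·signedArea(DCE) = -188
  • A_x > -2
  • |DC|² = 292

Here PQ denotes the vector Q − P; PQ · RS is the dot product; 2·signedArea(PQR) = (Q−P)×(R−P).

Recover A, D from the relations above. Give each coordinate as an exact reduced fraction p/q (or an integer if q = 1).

1. D_x = 11  [line 6·x + -14·y + 256 = 0 ∩ |DC|² = 292]
2. D_y = 23  [line 6·x + -14·y + 256 = 0 ∩ |DC|² = 292]
   → D = (11, 23)
3. A_x = -5/3  [AD · EC = 952/3 ∩ AD · BC = 1348/3]
4. A_y = -1/3  [AD · EC = 952/3 ∩ AD · BC = 1348/3]
   → A = (-5/3, -1/3)

A = (-5/3, -1/3)
D = (11, 23)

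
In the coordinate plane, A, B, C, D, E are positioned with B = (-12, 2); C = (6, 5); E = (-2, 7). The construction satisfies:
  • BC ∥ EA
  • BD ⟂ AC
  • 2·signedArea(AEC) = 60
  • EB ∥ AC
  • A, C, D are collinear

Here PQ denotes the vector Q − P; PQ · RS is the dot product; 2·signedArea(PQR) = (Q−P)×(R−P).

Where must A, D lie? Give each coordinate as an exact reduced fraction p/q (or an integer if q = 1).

A = (16, 10)
D = (-48/5, -14/5)

1. A_x = 16  [EB ∥ AC ∩ BC ∥ EA]
2. A_y = 10  [EB ∥ AC ∩ BC ∥ EA]
   → A = (16, 10)
3. D_x = -48/5  [A, C, D are collinear ∩ BD ⟂ AC]
4. D_y = -14/5  [A, C, D are collinear ∩ BD ⟂ AC]
   → D = (-48/5, -14/5)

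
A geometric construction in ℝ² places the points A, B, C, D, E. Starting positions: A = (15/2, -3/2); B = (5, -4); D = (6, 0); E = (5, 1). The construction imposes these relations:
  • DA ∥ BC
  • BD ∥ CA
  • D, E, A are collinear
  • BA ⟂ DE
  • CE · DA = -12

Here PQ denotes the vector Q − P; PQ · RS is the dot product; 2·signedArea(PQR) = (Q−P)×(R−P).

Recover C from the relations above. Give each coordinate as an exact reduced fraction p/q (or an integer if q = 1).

C = (13/2, -11/2)

1. C_x = 13/2  [BD ∥ CA ∩ DA ∥ BC]
2. C_y = -11/2  [BD ∥ CA ∩ DA ∥ BC]
   → C = (13/2, -11/2)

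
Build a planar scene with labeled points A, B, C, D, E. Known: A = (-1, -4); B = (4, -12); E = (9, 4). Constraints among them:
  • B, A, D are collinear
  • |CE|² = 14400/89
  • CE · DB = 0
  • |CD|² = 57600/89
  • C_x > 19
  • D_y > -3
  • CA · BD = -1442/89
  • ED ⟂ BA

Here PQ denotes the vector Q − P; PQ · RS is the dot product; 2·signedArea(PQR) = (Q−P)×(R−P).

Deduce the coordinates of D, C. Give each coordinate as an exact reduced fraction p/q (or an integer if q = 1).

1. D_x = -159/89  [B, A, D are collinear ∩ ED ⟂ BA]
2. D_y = -244/89  [B, A, D are collinear ∩ ED ⟂ BA]
   → D = (-159/89, -244/89)
3. C_x = 1761/89  [line -515/89·x + 824/89·y + 1339/89 = 0 ∩ |CD|² = 57600/89]
4. C_y = 956/89  [line -515/89·x + 824/89·y + 1339/89 = 0 ∩ |CD|² = 57600/89]
   → C = (1761/89, 956/89)

C = (1761/89, 956/89)
D = (-159/89, -244/89)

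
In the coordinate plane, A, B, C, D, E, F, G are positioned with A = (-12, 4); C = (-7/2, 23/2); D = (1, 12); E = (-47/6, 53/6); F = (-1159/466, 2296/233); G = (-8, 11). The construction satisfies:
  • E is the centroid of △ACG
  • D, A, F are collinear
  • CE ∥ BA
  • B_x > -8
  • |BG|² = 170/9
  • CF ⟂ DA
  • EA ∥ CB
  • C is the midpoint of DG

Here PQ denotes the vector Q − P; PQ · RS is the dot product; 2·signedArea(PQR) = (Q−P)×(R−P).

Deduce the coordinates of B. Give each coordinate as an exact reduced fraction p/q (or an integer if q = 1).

B = (-23/3, 20/3)

1. B_x = -23/3  [CE ∥ BA ∩ EA ∥ CB]
2. B_y = 20/3  [CE ∥ BA ∩ EA ∥ CB]
   → B = (-23/3, 20/3)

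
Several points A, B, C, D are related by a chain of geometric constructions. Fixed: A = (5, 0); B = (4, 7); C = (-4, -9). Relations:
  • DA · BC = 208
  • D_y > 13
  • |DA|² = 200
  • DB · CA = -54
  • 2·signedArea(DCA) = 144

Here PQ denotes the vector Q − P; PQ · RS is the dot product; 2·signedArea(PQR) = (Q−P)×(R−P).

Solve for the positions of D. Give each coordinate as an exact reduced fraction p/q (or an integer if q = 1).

D = (3, 14)

1. D_x = 3  [DB · CA = -54 ∩ 2·signedArea(DCA) = 144]
2. D_y = 14  [DB · CA = -54 ∩ 2·signedArea(DCA) = 144]
   → D = (3, 14)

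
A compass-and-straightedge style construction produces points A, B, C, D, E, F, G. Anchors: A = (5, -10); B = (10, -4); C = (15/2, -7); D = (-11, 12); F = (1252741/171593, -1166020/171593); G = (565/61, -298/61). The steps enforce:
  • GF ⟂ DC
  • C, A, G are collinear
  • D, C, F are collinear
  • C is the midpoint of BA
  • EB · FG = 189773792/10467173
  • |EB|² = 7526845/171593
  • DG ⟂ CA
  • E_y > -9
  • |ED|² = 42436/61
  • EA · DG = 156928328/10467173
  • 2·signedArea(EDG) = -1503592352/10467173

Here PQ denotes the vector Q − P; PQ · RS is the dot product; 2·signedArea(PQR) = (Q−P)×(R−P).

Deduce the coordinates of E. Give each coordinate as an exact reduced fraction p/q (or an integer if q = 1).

1. E_x = 916137/171593  [EA · DG = 156928328/10467173 ∩ EB · FG = 189773792/10467173]
2. E_y = -1493766/171593  [EA · DG = 156928328/10467173 ∩ EB · FG = 189773792/10467173]
   → E = (916137/171593, -1493766/171593)

E = (916137/171593, -1493766/171593)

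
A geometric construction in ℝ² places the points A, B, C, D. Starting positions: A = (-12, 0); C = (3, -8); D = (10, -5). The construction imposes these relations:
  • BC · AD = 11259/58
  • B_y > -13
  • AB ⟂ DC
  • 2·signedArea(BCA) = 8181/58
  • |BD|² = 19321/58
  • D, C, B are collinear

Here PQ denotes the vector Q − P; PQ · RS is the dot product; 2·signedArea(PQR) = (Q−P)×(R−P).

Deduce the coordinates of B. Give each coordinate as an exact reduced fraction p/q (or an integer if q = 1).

B = (-393/58, -707/58)

1. B_x = -393/58  [D, C, B are collinear ∩ AB ⟂ DC]
2. B_y = -707/58  [D, C, B are collinear ∩ AB ⟂ DC]
   → B = (-393/58, -707/58)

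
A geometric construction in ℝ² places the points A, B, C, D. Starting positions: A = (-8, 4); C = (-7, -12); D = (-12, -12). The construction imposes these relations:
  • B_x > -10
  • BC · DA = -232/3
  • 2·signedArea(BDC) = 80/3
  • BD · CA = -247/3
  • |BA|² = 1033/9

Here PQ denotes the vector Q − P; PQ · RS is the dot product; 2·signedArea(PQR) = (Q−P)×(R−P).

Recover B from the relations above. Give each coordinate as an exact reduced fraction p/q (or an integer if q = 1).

B = (-9, -20/3)

1. B_x = -9  [BD · CA = -247/3 ∩ 2·signedArea(BDC) = 80/3]
2. B_y = -20/3  [BD · CA = -247/3 ∩ 2·signedArea(BDC) = 80/3]
   → B = (-9, -20/3)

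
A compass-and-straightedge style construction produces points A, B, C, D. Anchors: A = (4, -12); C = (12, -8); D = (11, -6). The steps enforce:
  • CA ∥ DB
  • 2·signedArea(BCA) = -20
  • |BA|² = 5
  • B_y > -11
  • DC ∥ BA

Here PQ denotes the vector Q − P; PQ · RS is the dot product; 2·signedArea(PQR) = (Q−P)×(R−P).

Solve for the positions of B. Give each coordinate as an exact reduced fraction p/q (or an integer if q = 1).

1. B_x = 3  [DC ∥ BA ∩ CA ∥ DB]
2. B_y = -10  [DC ∥ BA ∩ CA ∥ DB]
   → B = (3, -10)

B = (3, -10)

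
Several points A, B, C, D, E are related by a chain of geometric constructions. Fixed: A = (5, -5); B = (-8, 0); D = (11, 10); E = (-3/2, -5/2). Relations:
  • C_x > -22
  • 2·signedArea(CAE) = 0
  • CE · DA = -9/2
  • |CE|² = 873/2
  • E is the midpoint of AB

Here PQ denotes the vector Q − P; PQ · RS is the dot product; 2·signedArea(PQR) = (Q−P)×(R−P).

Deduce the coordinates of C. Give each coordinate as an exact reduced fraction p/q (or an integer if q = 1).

1. C_x = -21  [2·signedArea(CAE) = 0 ∩ CE · DA = -9/2]
2. C_y = 5  [2·signedArea(CAE) = 0 ∩ CE · DA = -9/2]
   → C = (-21, 5)

C = (-21, 5)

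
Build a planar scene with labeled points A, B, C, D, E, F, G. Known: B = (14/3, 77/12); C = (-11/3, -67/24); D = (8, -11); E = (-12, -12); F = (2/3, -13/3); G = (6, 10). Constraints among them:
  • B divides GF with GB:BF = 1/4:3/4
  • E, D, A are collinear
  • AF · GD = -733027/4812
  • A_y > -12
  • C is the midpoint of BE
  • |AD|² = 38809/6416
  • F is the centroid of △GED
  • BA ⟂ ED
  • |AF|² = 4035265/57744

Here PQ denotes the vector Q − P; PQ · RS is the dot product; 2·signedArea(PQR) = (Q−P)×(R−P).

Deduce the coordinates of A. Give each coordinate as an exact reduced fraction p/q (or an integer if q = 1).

A = (2223/401, -17841/1604)

1. A_x = 2223/401  [E, D, A are collinear ∩ BA ⟂ ED]
2. A_y = -17841/1604  [E, D, A are collinear ∩ BA ⟂ ED]
   → A = (2223/401, -17841/1604)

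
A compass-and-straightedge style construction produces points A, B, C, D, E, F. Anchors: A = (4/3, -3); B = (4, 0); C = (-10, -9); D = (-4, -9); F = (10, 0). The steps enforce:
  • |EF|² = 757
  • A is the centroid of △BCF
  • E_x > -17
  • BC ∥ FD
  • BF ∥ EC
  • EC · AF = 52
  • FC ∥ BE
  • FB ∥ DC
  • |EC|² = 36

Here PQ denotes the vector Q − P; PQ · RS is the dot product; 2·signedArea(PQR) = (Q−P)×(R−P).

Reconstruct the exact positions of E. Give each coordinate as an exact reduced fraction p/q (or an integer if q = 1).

E = (-16, -9)

1. E_x = -16  [BF ∥ EC ∩ FC ∥ BE]
2. E_y = -9  [BF ∥ EC ∩ FC ∥ BE]
   → E = (-16, -9)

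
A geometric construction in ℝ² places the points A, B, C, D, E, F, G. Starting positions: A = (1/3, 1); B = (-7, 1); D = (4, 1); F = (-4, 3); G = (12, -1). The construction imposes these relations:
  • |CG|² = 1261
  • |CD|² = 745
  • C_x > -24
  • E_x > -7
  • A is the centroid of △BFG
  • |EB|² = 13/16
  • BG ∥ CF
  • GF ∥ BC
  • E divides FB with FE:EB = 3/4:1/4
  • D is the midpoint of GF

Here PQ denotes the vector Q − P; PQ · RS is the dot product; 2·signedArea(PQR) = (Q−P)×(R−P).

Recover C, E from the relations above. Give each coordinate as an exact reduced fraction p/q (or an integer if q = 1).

C = (-23, 5)
E = (-25/4, 3/2)

1. C_x = -23  [BG ∥ CF ∩ GF ∥ BC]
2. C_y = 5  [BG ∥ CF ∩ GF ∥ BC]
   → C = (-23, 5)
3. E_x = -25/4  [E divides FB with FE:EB = 3/4:1/4]
4. E_y = 3/2  [E divides FB with FE:EB = 3/4:1/4]
   → E = (-25/4, 3/2)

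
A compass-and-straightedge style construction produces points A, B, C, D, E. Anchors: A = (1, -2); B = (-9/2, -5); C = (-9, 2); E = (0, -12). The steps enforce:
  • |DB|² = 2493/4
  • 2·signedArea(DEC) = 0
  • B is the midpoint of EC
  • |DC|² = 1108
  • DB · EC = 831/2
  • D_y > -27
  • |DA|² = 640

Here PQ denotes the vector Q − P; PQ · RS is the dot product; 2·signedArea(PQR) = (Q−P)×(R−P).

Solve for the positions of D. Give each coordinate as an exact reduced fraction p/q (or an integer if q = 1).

1. D_x = 9  [2·signedArea(DEC) = 0 ∩ DB · EC = 831/2]
2. D_y = -26  [2·signedArea(DEC) = 0 ∩ DB · EC = 831/2]
   → D = (9, -26)

D = (9, -26)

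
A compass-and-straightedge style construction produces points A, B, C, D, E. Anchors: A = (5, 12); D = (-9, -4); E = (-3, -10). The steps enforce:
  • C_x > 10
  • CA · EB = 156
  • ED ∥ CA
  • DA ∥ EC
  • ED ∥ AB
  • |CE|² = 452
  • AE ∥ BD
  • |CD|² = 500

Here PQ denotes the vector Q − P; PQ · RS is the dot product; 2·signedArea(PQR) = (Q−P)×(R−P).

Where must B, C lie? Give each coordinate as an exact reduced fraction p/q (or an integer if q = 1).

B = (-1, 18)
C = (11, 6)

1. B_x = -1  [AE ∥ BD ∩ ED ∥ AB]
2. B_y = 18  [AE ∥ BD ∩ ED ∥ AB]
   → B = (-1, 18)
3. C_x = 11  [ED ∥ CA ∩ DA ∥ EC]
4. C_y = 6  [ED ∥ CA ∩ DA ∥ EC]
   → C = (11, 6)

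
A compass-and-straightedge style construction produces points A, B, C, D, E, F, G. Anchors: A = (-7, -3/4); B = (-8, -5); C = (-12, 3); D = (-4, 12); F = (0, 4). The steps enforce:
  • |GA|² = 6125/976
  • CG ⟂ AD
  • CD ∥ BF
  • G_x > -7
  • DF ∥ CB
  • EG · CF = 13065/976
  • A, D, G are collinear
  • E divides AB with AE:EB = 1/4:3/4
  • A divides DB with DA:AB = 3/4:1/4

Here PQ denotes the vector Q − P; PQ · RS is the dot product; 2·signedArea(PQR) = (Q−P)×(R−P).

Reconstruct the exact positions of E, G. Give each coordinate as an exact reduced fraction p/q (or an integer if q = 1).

1. E_x = -29/4  [E divides AB with AE:EB = 1/4:3/4]
2. E_y = -29/16  [E divides AB with AE:EB = 1/4:3/4]
   → E = (-29/4, -29/16)
3. G_x = -392/61  [A, D, G are collinear ∩ CG ⟂ AD]
4. G_y = 103/61  [A, D, G are collinear ∩ CG ⟂ AD]
   → G = (-392/61, 103/61)

E = (-29/4, -29/16)
G = (-392/61, 103/61)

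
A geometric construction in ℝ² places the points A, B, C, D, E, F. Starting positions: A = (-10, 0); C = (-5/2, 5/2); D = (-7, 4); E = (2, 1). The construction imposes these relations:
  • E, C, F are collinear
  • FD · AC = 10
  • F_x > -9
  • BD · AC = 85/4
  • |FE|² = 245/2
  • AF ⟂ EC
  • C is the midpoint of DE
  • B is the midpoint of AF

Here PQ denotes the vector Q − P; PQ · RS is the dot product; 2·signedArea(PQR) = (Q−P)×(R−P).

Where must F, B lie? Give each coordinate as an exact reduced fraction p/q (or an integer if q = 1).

B = (-37/4, 9/4)
F = (-17/2, 9/2)

1. F_x = -17/2  [E, C, F are collinear ∩ AF ⟂ EC]
2. F_y = 9/2  [E, C, F are collinear ∩ AF ⟂ EC]
   → F = (-17/2, 9/2)
3. B_x = -37/4  [B is the midpoint of AF]
4. B_y = 9/4  [B is the midpoint of AF]
   → B = (-37/4, 9/4)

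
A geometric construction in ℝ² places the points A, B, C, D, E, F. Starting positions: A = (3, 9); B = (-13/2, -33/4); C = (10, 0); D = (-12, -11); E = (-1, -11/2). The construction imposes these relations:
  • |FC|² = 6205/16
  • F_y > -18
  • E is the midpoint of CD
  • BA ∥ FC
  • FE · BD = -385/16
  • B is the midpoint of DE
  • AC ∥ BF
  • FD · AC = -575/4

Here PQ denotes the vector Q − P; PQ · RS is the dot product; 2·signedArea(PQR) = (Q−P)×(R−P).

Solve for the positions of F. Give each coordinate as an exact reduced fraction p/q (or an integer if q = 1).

F = (1/2, -69/4)

1. F_x = 1/2  [BA ∥ FC ∩ AC ∥ BF]
2. F_y = -69/4  [BA ∥ FC ∩ AC ∥ BF]
   → F = (1/2, -69/4)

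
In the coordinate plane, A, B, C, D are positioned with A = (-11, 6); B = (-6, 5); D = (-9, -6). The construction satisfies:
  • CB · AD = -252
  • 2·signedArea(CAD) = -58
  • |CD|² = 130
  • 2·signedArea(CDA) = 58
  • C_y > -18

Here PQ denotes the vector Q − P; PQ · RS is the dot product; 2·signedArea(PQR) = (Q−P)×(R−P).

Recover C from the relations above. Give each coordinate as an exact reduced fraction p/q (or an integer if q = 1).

1. C_x = -12  [2·signedArea(CAD) = -58 ∩ CB · AD = -252]
2. C_y = -17  [2·signedArea(CAD) = -58 ∩ CB · AD = -252]
   → C = (-12, -17)

C = (-12, -17)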